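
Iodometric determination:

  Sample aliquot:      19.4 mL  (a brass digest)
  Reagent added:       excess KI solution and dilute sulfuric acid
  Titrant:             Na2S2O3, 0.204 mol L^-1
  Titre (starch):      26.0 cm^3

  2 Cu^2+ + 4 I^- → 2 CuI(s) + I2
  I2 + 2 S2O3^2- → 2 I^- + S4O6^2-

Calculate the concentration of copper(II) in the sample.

0.273 mol/L

n(S2O3^2-) = 0.0260 × 0.204 = 5.30 × 10^-3 mol
n(I2) = n(S2O3^2-)/2 = 2.65 × 10^-3 mol
From the 2:1 ratio, n(Cu2+) in the aliquot = 2/1 × 2.65 × 10^-3 = 5.30 × 10^-3 mol
[Cu2+] = 5.30 × 10^-3 / 0.0194 = 0.273 mol/L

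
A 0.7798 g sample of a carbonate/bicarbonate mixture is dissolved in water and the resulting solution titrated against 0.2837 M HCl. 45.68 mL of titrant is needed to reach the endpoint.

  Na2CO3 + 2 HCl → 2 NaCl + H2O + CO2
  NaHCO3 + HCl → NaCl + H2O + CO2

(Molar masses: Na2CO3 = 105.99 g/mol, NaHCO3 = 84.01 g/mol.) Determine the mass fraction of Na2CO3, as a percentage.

n(HCl) = 0.04568 × 0.2837 = 0.01296 mol
Let x = n(Na2CO3), y = n(NaHCO3).
Titrant: 2x + 1y = 0.01296;  mass: 105.99x + 84.01y = 0.7798
Solving, x = 4.980 × 10^-3 mol, y = 2.999 × 10^-3 mol
mass of Na2CO3 = 4.980 × 10^-3 × 105.99 = 0.5278 g
% Na2CO3 = 0.5278 / 0.7798 × 100 = 67.69 %

67.69 %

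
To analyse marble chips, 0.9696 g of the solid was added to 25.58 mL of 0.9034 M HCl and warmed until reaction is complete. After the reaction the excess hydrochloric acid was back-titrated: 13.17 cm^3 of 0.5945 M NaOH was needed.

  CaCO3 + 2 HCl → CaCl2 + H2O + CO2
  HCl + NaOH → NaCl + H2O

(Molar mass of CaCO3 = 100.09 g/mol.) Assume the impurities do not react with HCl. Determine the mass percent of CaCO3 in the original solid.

n(HCl) added = 0.02558 × 0.9034 = 0.02311 mol
n(NaOH) used in back-titration = 0.01317 × 0.5945 = 7.830 × 10^-3 mol
n(HCl) left over = 7.830 × 10^-3 mol (1:1 ratio)
n(HCl) consumed by analyte = 0.02311 − 7.830 × 10^-3 = 0.01528 mol
From the 1:2 ratio, n(CaCO3) = 1/2 × 0.01528 = 7.640 × 10^-3 mol
mass of CaCO3 = 7.640 × 10^-3 × 100.09 = 0.7647 g
% CaCO3 = 0.7647 / 0.9696 × 100 = 78.86 %

78.86 %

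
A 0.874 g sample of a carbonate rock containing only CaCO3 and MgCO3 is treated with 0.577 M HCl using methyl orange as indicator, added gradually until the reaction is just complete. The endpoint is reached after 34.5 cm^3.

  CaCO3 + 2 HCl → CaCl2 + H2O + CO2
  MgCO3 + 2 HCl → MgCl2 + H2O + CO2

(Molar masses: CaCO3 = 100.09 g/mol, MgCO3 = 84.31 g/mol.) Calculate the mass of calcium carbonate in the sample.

n(HCl) = 0.0345 × 0.577 = 0.0199 mol
Let x = n(CaCO3), y = n(MgCO3).
Titrant: 2x + 2y = 0.0199;  mass: 100.09x + 84.31y = 0.874
Solving, x = 2.21 × 10^-3 mol, y = 7.75 × 10^-3 mol
mass of CaCO3 = 2.21 × 10^-3 × 100.09 = 0.221 g

0.221 g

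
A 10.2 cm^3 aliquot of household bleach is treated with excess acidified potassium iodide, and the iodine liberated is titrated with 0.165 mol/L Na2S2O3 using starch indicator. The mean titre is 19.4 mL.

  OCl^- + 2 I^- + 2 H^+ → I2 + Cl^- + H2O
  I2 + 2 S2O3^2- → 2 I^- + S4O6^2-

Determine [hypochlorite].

n(S2O3^2-) = 0.0194 × 0.165 = 3.20 × 10^-3 mol
n(I2) = n(S2O3^2-)/2 = 1.60 × 10^-3 mol
n(OCl^-) in the aliquot = 1.60 × 10^-3 mol (1:1 ratio)
[OCl^-] = 1.60 × 10^-3 / 0.0102 = 0.157 mol/L

0.157 mol/L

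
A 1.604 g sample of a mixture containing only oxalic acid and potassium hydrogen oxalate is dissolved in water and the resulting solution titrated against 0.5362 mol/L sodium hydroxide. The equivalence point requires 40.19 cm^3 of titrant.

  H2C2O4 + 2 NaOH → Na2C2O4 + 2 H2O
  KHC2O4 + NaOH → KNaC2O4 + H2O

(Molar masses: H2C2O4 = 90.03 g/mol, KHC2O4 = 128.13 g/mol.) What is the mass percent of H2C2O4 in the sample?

n(NaOH) = 0.04019 × 0.5362 = 0.02155 mol
Let x = n(H2C2O4), y = n(KHC2O4).
Titrant: 2x + 1y = 0.02155;  mass: 90.03x + 128.13y = 1.604
Solving, x = 6.961 × 10^-3 mol, y = 7.627 × 10^-3 mol
mass of H2C2O4 = 6.961 × 10^-3 × 90.03 = 0.6267 g
% H2C2O4 = 0.6267 / 1.604 × 100 = 39.07 %

39.07 %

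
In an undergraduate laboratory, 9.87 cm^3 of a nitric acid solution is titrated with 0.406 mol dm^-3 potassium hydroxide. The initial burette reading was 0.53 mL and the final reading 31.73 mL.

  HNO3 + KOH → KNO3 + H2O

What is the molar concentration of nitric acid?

1.28 mol/L

n(KOH) = 0.0312 L × 0.406 mol/L = 0.0127 mol
n(HNO3) = 0.0127 mol (1:1 mole ratio)
[HNO3] = 0.0127 mol / 0.00987 L = 1.28 mol/L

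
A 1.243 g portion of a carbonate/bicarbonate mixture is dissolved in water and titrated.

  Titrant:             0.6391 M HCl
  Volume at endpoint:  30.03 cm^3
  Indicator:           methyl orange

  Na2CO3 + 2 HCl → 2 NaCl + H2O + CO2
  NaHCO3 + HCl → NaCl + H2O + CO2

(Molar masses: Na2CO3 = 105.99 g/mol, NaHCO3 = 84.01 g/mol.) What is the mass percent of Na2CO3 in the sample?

50.77 %

n(HCl) = 0.03003 × 0.6391 = 0.01919 mol
Let x = n(Na2CO3), y = n(NaHCO3).
Titrant: 2x + 1y = 0.01919;  mass: 105.99x + 84.01y = 1.243
Solving, x = 5.954 × 10^-3 mol, y = 7.284 × 10^-3 mol
mass of Na2CO3 = 5.954 × 10^-3 × 105.99 = 0.6311 g
% Na2CO3 = 0.6311 / 1.243 × 100 = 50.77 %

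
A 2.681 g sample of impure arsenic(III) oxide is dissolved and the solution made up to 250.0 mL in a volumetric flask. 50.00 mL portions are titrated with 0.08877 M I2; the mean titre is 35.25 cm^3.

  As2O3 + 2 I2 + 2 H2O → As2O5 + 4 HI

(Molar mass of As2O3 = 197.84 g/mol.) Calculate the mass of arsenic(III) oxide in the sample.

1.548 g

n(I2) per titration = 0.03525 × 0.08877 = 3.129 × 10^-3 mol
From the 1:2 ratio, n(As2O3) in each aliquot = 1/2 × 3.129 × 10^-3 = 1.565 × 10^-3 mol
n(As2O3) in the whole flask = 1.565 × 10^-3 × 250.0/50.00 = 7.823 × 10^-3 mol
mass of As2O3 = 7.823 × 10^-3 × 197.84 = 1.548 g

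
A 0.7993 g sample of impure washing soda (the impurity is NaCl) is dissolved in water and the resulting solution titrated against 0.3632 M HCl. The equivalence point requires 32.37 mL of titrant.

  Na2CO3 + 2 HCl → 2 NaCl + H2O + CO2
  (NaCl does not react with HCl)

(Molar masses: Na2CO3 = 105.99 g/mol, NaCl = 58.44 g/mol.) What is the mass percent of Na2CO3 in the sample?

77.95 %

n(HCl) = 0.03237 × 0.3632 = 0.01176 mol
Let x = n(Na2CO3), y = n(NaCl).
Titrant: 2x = 0.01176;  mass: 105.99x + 58.44y = 0.7993
Solving, x = 5.878 × 10^-3 mol, y = 3.016 × 10^-3 mol
mass of Na2CO3 = 5.878 × 10^-3 × 105.99 = 0.6231 g
% Na2CO3 = 0.6231 / 0.7993 × 100 = 77.95 %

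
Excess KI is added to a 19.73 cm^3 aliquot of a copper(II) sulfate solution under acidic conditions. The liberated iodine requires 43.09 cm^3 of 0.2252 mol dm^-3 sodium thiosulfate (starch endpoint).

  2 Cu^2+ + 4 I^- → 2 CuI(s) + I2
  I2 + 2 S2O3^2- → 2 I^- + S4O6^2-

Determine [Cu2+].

0.4918 mol/L

n(S2O3^2-) = 0.04309 × 0.2252 = 9.704 × 10^-3 mol
n(I2) = n(S2O3^2-)/2 = 4.852 × 10^-3 mol
From the 2:1 ratio, n(Cu2+) in the aliquot = 2/1 × 4.852 × 10^-3 = 9.704 × 10^-3 mol
[Cu2+] = 9.704 × 10^-3 / 0.01973 = 0.4918 mol/L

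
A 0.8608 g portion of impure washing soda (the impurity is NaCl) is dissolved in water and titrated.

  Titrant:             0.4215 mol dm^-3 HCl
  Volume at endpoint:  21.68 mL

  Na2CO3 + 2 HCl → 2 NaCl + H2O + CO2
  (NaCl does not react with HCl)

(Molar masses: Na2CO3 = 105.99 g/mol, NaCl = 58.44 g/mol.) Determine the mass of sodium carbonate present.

0.4843 g

n(HCl) = 0.02168 × 0.4215 = 9.138 × 10^-3 mol
Let x = n(Na2CO3), y = n(NaCl).
Titrant: 2x = 9.138 × 10^-3;  mass: 105.99x + 58.44y = 0.8608
Solving, x = 4.569 × 10^-3 mol, y = 6.443 × 10^-3 mol
mass of Na2CO3 = 4.569 × 10^-3 × 105.99 = 0.4843 g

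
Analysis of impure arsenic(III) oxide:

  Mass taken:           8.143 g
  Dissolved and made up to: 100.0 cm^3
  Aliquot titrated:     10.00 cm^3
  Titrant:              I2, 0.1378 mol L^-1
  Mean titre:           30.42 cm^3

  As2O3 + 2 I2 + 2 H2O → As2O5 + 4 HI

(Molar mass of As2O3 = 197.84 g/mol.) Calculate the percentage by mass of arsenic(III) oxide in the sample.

50.92 %

n(I2) per titration = 0.03042 × 0.1378 = 4.192 × 10^-3 mol
From the 1:2 ratio, n(As2O3) in each aliquot = 1/2 × 4.192 × 10^-3 = 2.096 × 10^-3 mol
n(As2O3) in the whole flask = 2.096 × 10^-3 × 100.0/10.00 = 0.02096 mol
mass of As2O3 = 0.02096 × 197.84 = 4.147 g
% As2O3 = 4.147 / 8.143 × 100 = 50.92 %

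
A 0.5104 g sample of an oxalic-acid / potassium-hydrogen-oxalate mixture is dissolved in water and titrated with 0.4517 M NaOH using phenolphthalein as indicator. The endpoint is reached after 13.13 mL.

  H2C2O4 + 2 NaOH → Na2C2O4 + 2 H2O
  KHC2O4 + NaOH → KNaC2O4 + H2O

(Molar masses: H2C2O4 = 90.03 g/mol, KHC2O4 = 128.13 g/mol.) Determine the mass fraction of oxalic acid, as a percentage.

n(NaOH) = 0.01313 × 0.4517 = 5.931 × 10^-3 mol
Let x = n(H2C2O4), y = n(KHC2O4).
Titrant: 2x + 1y = 5.931 × 10^-3;  mass: 90.03x + 128.13y = 0.5104
Solving, x = 1.501 × 10^-3 mol, y = 2.929 × 10^-3 mol
mass of H2C2O4 = 1.501 × 10^-3 × 90.03 = 0.1351 g
% H2C2O4 = 0.1351 / 0.5104 × 100 = 26.48 %

26.48 %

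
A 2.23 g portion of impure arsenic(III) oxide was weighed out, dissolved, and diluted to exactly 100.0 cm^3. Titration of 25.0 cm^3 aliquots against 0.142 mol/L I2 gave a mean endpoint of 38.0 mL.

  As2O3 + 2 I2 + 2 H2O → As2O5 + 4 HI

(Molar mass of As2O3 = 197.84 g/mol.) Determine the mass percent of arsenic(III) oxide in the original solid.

95.7 %

n(I2) per titration = 0.0380 × 0.142 = 5.40 × 10^-3 mol
From the 1:2 ratio, n(As2O3) in each aliquot = 1/2 × 5.40 × 10^-3 = 2.70 × 10^-3 mol
n(As2O3) in the whole flask = 2.70 × 10^-3 × 100.0/25.0 = 0.0108 mol
mass of As2O3 = 0.0108 × 197.84 = 2.14 g
% As2O3 = 2.14 / 2.23 × 100 = 95.7 %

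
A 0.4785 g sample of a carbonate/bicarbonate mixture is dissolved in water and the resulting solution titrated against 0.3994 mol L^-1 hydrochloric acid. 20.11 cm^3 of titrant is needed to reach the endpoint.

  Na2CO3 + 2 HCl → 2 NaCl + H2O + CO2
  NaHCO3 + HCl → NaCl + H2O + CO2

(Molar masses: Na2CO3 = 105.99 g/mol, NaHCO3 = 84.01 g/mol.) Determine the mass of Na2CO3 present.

0.3354 g

n(HCl) = 0.02011 × 0.3994 = 8.032 × 10^-3 mol
Let x = n(Na2CO3), y = n(NaHCO3).
Titrant: 2x + 1y = 8.032 × 10^-3;  mass: 105.99x + 84.01y = 0.4785
Solving, x = 3.164 × 10^-3 mol, y = 1.704 × 10^-3 mol
mass of Na2CO3 = 3.164 × 10^-3 × 105.99 = 0.3354 g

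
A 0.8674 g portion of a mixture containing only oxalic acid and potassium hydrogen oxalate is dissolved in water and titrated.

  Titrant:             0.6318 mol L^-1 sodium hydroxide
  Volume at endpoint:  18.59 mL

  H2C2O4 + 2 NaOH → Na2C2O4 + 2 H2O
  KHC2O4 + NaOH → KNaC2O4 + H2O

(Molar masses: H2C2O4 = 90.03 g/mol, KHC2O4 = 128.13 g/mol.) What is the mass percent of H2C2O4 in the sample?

39.81 %

n(NaOH) = 0.01859 × 0.6318 = 0.01175 mol
Let x = n(H2C2O4), y = n(KHC2O4).
Titrant: 2x + 1y = 0.01175;  mass: 90.03x + 128.13y = 0.8674
Solving, x = 3.835 × 10^-3 mol, y = 4.075 × 10^-3 mol
mass of H2C2O4 = 3.835 × 10^-3 × 90.03 = 0.3453 g
% H2C2O4 = 0.3453 / 0.8674 × 100 = 39.81 %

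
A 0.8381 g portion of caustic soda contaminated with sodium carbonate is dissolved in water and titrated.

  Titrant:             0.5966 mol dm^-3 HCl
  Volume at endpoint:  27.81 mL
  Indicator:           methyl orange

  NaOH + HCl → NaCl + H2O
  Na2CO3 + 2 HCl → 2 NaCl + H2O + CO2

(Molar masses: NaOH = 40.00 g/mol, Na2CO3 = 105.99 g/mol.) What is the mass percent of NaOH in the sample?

n(HCl) = 0.02781 × 0.5966 = 0.01659 mol
Let x = n(NaOH), y = n(Na2CO3).
Titrant: 1x + 2y = 0.01659;  mass: 40.00x + 105.99y = 0.8381
Solving, x = 3.168 × 10^-3 mol, y = 6.712 × 10^-3 mol
mass of NaOH = 3.168 × 10^-3 × 40.00 = 0.1267 g
% NaOH = 0.1267 / 0.8381 × 100 = 15.12 %

15.12 %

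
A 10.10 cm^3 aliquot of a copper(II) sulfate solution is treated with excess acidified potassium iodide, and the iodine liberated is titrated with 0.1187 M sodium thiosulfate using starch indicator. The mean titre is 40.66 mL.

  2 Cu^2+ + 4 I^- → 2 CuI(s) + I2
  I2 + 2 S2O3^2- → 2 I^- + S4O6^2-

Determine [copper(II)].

0.4779 M

n(S2O3^2-) = 0.04066 × 0.1187 = 4.826 × 10^-3 mol
n(I2) = n(S2O3^2-)/2 = 2.413 × 10^-3 mol
From the 2:1 ratio, n(Cu2+) in the aliquot = 2/1 × 2.413 × 10^-3 = 4.826 × 10^-3 mol
[Cu2+] = 4.826 × 10^-3 / 0.01010 = 0.4779 mol/L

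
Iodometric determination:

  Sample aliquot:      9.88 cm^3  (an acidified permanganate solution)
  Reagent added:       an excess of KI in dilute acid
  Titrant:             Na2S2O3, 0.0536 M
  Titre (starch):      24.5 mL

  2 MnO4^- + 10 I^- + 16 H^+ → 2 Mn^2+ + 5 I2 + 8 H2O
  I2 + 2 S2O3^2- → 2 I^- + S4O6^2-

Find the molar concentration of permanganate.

n(S2O3^2-) = 0.0245 × 0.0536 = 1.31 × 10^-3 mol
n(I2) = n(S2O3^2-)/2 = 6.57 × 10^-4 mol
From the 2:5 ratio, n(MnO4^-) in the aliquot = 2/5 × 6.57 × 10^-4 = 2.63 × 10^-4 mol
[MnO4^-] = 2.63 × 10^-4 / 0.00988 = 0.0266 mol/L

0.0266 M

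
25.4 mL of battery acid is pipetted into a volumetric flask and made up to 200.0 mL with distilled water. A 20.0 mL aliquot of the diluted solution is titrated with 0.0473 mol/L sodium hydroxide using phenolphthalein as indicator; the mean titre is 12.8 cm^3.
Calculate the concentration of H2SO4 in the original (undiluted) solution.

H2SO4 + 2 NaOH → Na2SO4 + 2 H2O
n(NaOH) = 0.0128 × 0.0473 = 6.05 × 10^-4 mol
From the 1:2 ratio, n(H2SO4) in the aliquot = 1/2 × 6.05 × 10^-4 = 3.03 × 10^-4 mol
[H2SO4]_dilute = 3.03 × 10^-4 / 0.0200 = 0.0151 mol/L
Dilution factor = 200.0 / 25.4 = 7.874
[H2SO4]_stock = 0.0151 × 7.874 = 0.119 mol/L

0.119 mol/L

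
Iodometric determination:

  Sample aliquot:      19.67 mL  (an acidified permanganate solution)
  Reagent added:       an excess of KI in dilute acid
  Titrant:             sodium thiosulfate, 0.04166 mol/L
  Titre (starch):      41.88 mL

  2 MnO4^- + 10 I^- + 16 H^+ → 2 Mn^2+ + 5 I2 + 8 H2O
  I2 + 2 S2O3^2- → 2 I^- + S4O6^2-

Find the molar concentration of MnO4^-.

n(S2O3^2-) = 0.04188 × 0.04166 = 1.745 × 10^-3 mol
n(I2) = n(S2O3^2-)/2 = 8.724 × 10^-4 mol
From the 2:5 ratio, n(MnO4^-) in the aliquot = 2/5 × 8.724 × 10^-4 = 3.489 × 10^-4 mol
[MnO4^-] = 3.489 × 10^-4 / 0.01967 = 0.01774 mol/L

0.01774 mol/L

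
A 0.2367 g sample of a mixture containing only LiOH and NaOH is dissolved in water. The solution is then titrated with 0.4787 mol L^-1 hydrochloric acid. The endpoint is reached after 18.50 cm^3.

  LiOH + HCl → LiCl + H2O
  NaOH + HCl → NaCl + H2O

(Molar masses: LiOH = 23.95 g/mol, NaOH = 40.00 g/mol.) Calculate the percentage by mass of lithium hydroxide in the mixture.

n(HCl) = 0.01850 × 0.4787 = 8.856 × 10^-3 mol
Let x = n(LiOH), y = n(NaOH).
Titrant: 1x + 1y = 8.856 × 10^-3;  mass: 23.95x + 40.00y = 0.2367
Solving, x = 7.323 × 10^-3 mol, y = 1.533 × 10^-3 mol
mass of LiOH = 7.323 × 10^-3 × 23.95 = 0.1754 g
% LiOH = 0.1754 / 0.2367 × 100 = 74.10 %

74.10 %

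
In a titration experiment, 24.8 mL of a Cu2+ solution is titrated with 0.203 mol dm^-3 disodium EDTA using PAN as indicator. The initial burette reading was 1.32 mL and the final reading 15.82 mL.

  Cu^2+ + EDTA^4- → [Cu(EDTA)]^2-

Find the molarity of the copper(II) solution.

n(EDTA) = 0.0145 L × 0.203 mol/L = 2.94 × 10^-3 mol
n(Cu2+) = 2.94 × 10^-3 mol (1:1 mole ratio)
[Cu2+] = 2.94 × 10^-3 mol / 0.0248 L = 0.119 mol/L

0.119 mol/L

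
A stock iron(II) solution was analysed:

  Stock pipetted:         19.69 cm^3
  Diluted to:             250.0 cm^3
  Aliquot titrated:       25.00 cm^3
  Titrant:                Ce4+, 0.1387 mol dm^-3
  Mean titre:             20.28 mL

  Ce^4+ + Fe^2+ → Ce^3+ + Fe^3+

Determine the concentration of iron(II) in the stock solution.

n(Ce4+) = 0.02028 × 0.1387 = 2.813 × 10^-3 mol
n(Fe2+) in the aliquot = 2.813 × 10^-3 mol (1:1 ratio)
[Fe2+]_dilute = 2.813 × 10^-3 / 0.02500 = 0.1125 mol/L
Dilution factor = 250.0 / 19.69 = 12.70
[Fe2+]_stock = 0.1125 × 12.70 = 1.429 mol/L

1.429 mol/L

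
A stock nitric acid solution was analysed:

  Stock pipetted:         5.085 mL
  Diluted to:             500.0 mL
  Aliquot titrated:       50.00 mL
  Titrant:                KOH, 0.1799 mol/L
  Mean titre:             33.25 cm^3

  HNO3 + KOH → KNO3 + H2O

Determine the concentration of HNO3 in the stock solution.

11.76 mol/L

n(KOH) = 0.03325 × 0.1799 = 5.982 × 10^-3 mol
n(HNO3) in the aliquot = 5.982 × 10^-3 mol (1:1 ratio)
[HNO3]_dilute = 5.982 × 10^-3 / 0.05000 = 0.1196 mol/L
Dilution factor = 500.0 / 5.085 = 98.33
[HNO3]_stock = 0.1196 × 98.33 = 11.76 mol/L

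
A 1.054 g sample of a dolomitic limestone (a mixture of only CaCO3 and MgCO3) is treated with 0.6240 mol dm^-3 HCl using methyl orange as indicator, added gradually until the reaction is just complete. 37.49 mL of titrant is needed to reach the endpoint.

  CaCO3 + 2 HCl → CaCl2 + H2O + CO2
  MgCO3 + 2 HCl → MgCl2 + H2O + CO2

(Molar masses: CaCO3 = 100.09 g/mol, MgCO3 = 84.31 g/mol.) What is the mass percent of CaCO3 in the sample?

n(HCl) = 0.03749 × 0.6240 = 0.02339 mol
Let x = n(CaCO3), y = n(MgCO3).
Titrant: 2x + 2y = 0.02339;  mass: 100.09x + 84.31y = 1.054
Solving, x = 4.299 × 10^-3 mol, y = 7.398 × 10^-3 mol
mass of CaCO3 = 4.299 × 10^-3 × 100.09 = 0.4303 g
% CaCO3 = 0.4303 / 1.054 × 100 = 40.82 %

40.82 %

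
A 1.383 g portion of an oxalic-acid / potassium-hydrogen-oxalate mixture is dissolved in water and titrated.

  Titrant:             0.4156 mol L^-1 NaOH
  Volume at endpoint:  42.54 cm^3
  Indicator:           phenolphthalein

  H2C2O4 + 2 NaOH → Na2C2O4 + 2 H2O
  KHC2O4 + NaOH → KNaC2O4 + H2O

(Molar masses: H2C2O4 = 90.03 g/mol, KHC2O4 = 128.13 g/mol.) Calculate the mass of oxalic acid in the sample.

n(NaOH) = 0.04254 × 0.4156 = 0.01768 mol
Let x = n(H2C2O4), y = n(KHC2O4).
Titrant: 2x + 1y = 0.01768;  mass: 90.03x + 128.13y = 1.383
Solving, x = 5.308 × 10^-3 mol, y = 7.064 × 10^-3 mol
mass of H2C2O4 = 5.308 × 10^-3 × 90.03 = 0.4778 g

0.4778 g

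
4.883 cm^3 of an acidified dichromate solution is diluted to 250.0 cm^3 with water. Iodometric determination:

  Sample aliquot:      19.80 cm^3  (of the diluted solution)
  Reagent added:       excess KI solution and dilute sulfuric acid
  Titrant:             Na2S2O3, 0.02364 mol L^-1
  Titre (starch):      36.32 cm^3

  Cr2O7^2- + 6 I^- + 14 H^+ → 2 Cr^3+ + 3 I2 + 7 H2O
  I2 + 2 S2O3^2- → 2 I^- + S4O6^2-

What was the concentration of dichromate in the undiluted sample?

n(S2O3^2-) = 0.03632 × 0.02364 = 8.586 × 10^-4 mol
n(I2) = n(S2O3^2-)/2 = 4.293 × 10^-4 mol
From the 1:3 ratio, n(Cr2O7^2-) in the aliquot = 1/3 × 4.293 × 10^-4 = 1.431 × 10^-4 mol
[Cr2O7^2-]_dilute = 1.431 × 10^-4 / 0.01980 = 0.007227 mol/L
[Cr2O7^2-]_original = 0.007227 × 250.0/4.883 = 0.3700 mol/L

0.3700 mol/L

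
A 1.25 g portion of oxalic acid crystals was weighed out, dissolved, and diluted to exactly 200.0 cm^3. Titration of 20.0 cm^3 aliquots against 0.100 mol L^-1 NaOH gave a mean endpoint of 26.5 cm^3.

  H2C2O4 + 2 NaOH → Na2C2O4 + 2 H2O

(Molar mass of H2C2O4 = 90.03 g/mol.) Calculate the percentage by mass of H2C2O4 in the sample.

n(NaOH) per titration = 0.0265 × 0.100 = 2.65 × 10^-3 mol
From the 1:2 ratio, n(H2C2O4) in each aliquot = 1/2 × 2.65 × 10^-3 = 1.33 × 10^-3 mol
n(H2C2O4) in the whole flask = 1.33 × 10^-3 × 200.0/20.0 = 0.0133 mol
mass of H2C2O4 = 0.0133 × 90.03 = 1.19 g
% H2C2O4 = 1.19 / 1.25 × 100 = 95.4 %

95.4 %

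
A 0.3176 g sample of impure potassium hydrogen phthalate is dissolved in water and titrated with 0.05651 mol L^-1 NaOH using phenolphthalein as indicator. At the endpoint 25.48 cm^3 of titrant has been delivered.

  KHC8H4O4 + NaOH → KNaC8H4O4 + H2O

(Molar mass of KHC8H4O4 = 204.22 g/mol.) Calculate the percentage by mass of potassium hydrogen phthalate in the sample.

92.59 %

n(NaOH) = 0.02548 L × 0.05651 mol/L = 1.440 × 10^-3 mol
n(KHC8H4O4) = 1.440 × 10^-3 mol (1:1 ratio)
mass of KHC8H4O4 = 1.440 × 10^-3 × 204.22 g/mol = 0.2941 g
% KHC8H4O4 = 0.2941 / 0.3176 × 100 = 92.59 %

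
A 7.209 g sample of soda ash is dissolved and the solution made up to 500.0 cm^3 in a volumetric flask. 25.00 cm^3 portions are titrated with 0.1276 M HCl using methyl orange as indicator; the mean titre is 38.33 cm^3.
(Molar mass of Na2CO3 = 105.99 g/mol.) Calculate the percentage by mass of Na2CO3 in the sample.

71.91 %

Na2CO3 + 2 HCl → 2 NaCl + H2O + CO2
n(HCl) per titration = 0.03833 × 0.1276 = 4.891 × 10^-3 mol
From the 1:2 ratio, n(Na2CO3) in each aliquot = 1/2 × 4.891 × 10^-3 = 2.445 × 10^-3 mol
n(Na2CO3) in the whole flask = 2.445 × 10^-3 × 500.0/25.00 = 0.04891 mol
mass of Na2CO3 = 0.04891 × 105.99 = 5.184 g
% Na2CO3 = 5.184 / 7.209 × 100 = 71.91 %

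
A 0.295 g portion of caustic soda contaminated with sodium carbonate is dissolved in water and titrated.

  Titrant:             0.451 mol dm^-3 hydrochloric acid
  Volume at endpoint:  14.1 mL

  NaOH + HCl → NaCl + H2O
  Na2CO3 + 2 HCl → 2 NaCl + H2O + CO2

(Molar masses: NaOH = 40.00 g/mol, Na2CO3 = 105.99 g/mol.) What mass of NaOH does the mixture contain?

n(HCl) = 0.0141 × 0.451 = 6.36 × 10^-3 mol
Let x = n(NaOH), y = n(Na2CO3).
Titrant: 1x + 2y = 6.36 × 10^-3;  mass: 40.00x + 105.99y = 0.295
Solving, x = 3.23 × 10^-3 mol, y = 1.56 × 10^-3 mol
mass of NaOH = 3.23 × 10^-3 × 40.00 = 0.129 g

0.129 g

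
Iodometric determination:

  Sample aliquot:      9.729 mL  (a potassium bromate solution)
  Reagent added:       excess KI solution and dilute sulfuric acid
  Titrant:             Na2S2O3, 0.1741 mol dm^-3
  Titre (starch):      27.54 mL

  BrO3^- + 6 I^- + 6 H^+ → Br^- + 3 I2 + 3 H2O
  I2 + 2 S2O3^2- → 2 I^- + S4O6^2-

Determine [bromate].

0.08214 mol/L

n(S2O3^2-) = 0.02754 × 0.1741 = 4.795 × 10^-3 mol
n(I2) = n(S2O3^2-)/2 = 2.397 × 10^-3 mol
From the 1:3 ratio, n(BrO3^-) in the aliquot = 1/3 × 2.397 × 10^-3 = 7.991 × 10^-4 mol
[BrO3^-] = 7.991 × 10^-4 / 0.009729 = 0.08214 mol/L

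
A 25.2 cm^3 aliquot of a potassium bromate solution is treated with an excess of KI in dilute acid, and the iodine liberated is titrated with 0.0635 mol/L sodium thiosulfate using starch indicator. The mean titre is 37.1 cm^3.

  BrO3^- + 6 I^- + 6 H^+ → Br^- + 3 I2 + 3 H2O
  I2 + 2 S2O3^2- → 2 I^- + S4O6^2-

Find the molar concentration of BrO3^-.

n(S2O3^2-) = 0.0371 × 0.0635 = 2.36 × 10^-3 mol
n(I2) = n(S2O3^2-)/2 = 1.18 × 10^-3 mol
From the 1:3 ratio, n(BrO3^-) in the aliquot = 1/3 × 1.18 × 10^-3 = 3.93 × 10^-4 mol
[BrO3^-] = 3.93 × 10^-4 / 0.0252 = 0.0156 mol/L

0.0156 mol/L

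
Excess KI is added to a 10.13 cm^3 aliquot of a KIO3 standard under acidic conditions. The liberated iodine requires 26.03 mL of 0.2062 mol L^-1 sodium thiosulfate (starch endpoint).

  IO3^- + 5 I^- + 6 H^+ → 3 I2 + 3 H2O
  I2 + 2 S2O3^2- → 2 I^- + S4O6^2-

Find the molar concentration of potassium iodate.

n(S2O3^2-) = 0.02603 × 0.2062 = 5.367 × 10^-3 mol
n(I2) = n(S2O3^2-)/2 = 2.684 × 10^-3 mol
From the 1:3 ratio, n(IO3^-) in the aliquot = 1/3 × 2.684 × 10^-3 = 8.946 × 10^-4 mol
[IO3^-] = 8.946 × 10^-4 / 0.01013 = 0.08831 mol/L

0.08831 mol/L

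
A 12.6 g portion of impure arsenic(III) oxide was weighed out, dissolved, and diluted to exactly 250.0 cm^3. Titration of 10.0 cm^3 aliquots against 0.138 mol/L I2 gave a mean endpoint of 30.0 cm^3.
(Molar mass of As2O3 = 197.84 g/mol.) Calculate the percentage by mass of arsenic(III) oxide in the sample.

81.3 %

As2O3 + 2 I2 + 2 H2O → As2O5 + 4 HI
n(I2) per titration = 0.0300 × 0.138 = 4.14 × 10^-3 mol
From the 1:2 ratio, n(As2O3) in each aliquot = 1/2 × 4.14 × 10^-3 = 2.07 × 10^-3 mol
n(As2O3) in the whole flask = 2.07 × 10^-3 × 250.0/10.0 = 0.0518 mol
mass of As2O3 = 0.0518 × 197.84 = 10.2 g
% As2O3 = 10.2 / 12.6 × 100 = 81.3 %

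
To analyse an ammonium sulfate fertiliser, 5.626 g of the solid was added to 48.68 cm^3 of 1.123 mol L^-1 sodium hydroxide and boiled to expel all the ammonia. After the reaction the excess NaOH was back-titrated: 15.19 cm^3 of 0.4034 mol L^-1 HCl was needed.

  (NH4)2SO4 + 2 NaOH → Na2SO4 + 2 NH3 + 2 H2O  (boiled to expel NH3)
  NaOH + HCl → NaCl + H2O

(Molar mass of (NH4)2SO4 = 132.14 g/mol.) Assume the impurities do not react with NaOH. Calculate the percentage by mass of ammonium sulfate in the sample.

57.00 %

n(NaOH) added = 0.04868 × 1.123 = 0.05467 mol
n(HCl) used in back-titration = 0.01519 × 0.4034 = 6.128 × 10^-3 mol
n(NaOH) left over = 6.128 × 10^-3 mol (1:1 ratio)
n(NaOH) consumed by analyte = 0.05467 − 6.128 × 10^-3 = 0.04854 mol
From the 1:2 ratio, n((NH4)2SO4) = 1/2 × 0.04854 = 0.02427 mol
mass of (NH4)2SO4 = 0.02427 × 132.14 = 3.207 g
% (NH4)2SO4 = 3.207 / 5.626 × 100 = 57.00 %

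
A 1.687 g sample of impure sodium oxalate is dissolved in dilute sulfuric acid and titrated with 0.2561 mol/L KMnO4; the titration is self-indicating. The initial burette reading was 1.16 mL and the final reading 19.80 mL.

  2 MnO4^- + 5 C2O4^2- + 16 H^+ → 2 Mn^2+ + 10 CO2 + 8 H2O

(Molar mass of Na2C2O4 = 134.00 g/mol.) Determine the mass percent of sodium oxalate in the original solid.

94.79 %

n(KMnO4) = 0.01864 L × 0.2561 mol/L = 4.774 × 10^-3 mol
From the 5:2 ratio, n(Na2C2O4) = 5/2 × 4.774 × 10^-3 = 0.01193 mol
mass of Na2C2O4 = 0.01193 × 134.00 g/mol = 1.599 g
% Na2C2O4 = 1.599 / 1.687 × 100 = 94.79 %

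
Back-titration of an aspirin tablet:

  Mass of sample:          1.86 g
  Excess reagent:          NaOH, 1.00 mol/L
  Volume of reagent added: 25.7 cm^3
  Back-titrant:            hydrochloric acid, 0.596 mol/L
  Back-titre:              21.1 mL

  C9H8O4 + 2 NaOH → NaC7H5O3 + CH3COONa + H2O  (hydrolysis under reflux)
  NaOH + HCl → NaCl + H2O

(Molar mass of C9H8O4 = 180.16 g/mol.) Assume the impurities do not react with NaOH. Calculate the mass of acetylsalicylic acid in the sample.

1.18 g

n(NaOH) added = 0.0257 × 1.00 = 0.0257 mol
n(HCl) used in back-titration = 0.0211 × 0.596 = 0.0126 mol
n(NaOH) left over = 0.0126 mol (1:1 ratio)
n(NaOH) consumed by analyte = 0.0257 − 0.0126 = 0.0131 mol
From the 1:2 ratio, n(C9H8O4) = 1/2 × 0.0131 = 6.56 × 10^-3 mol
mass of C9H8O4 = 6.56 × 10^-3 × 180.16 = 1.18 g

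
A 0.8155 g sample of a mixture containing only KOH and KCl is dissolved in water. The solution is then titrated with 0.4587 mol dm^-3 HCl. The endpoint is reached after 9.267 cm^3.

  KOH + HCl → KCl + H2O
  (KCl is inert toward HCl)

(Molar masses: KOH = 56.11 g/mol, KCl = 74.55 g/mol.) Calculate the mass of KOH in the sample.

n(HCl) = 0.009267 × 0.4587 = 4.251 × 10^-3 mol
Let x = n(KOH), y = n(KCl).
Titrant: 1x = 4.251 × 10^-3;  mass: 56.11x + 74.55y = 0.8155
Solving, x = 4.251 × 10^-3 mol, y = 7.740 × 10^-3 mol
mass of KOH = 4.251 × 10^-3 × 56.11 = 0.2385 g

0.2385 g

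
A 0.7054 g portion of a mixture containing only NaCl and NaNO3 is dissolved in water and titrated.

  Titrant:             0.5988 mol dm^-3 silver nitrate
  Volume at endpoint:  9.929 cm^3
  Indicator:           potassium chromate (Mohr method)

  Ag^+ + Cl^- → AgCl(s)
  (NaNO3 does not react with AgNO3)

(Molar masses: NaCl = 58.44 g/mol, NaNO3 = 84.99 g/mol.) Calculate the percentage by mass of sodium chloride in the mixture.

49.26 %

n(AgNO3) = 0.009929 × 0.5988 = 5.945 × 10^-3 mol
Let x = n(NaCl), y = n(NaNO3).
Titrant: 1x = 5.945 × 10^-3;  mass: 58.44x + 84.99y = 0.7054
Solving, x = 5.945 × 10^-3 mol, y = 4.212 × 10^-3 mol
mass of NaCl = 5.945 × 10^-3 × 58.44 = 0.3475 g
% NaCl = 0.3475 / 0.7054 × 100 = 49.26 %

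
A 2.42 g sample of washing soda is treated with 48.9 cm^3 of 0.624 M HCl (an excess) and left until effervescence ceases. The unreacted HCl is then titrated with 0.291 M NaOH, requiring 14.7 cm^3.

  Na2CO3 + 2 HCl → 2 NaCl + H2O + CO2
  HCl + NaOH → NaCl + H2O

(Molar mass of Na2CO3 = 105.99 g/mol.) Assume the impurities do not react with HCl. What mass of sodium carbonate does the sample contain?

1.39 g

n(HCl) added = 0.0489 × 0.624 = 0.0305 mol
n(NaOH) used in back-titration = 0.0147 × 0.291 = 4.28 × 10^-3 mol
n(HCl) left over = 4.28 × 10^-3 mol (1:1 ratio)
n(HCl) consumed by analyte = 0.0305 − 4.28 × 10^-3 = 0.0262 mol
From the 1:2 ratio, n(Na2CO3) = 1/2 × 0.0262 = 0.0131 mol
mass of Na2CO3 = 0.0131 × 105.99 = 1.39 g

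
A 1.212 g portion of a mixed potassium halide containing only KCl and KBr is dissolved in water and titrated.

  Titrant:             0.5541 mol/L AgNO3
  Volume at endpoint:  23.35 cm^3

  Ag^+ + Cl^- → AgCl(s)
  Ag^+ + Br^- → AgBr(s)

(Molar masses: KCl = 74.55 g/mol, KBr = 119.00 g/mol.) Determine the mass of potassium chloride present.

0.5495 g

n(AgNO3) = 0.02335 × 0.5541 = 0.01294 mol
Let x = n(KCl), y = n(KBr).
Titrant: 1x + 1y = 0.01294;  mass: 74.55x + 119.00y = 1.212
Solving, x = 7.371 × 10^-3 mol, y = 5.567 × 10^-3 mol
mass of KCl = 7.371 × 10^-3 × 74.55 = 0.5495 g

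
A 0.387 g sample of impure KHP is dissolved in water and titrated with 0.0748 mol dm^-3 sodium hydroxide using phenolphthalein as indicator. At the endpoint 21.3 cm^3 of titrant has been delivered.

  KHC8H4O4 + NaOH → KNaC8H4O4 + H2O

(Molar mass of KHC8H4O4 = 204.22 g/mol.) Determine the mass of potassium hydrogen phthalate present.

0.325 g

n(NaOH) = 0.0213 L × 0.0748 mol/L = 1.59 × 10^-3 mol
n(KHC8H4O4) = 1.59 × 10^-3 mol (1:1 ratio)
mass of KHC8H4O4 = 1.59 × 10^-3 × 204.22 g/mol = 0.325 g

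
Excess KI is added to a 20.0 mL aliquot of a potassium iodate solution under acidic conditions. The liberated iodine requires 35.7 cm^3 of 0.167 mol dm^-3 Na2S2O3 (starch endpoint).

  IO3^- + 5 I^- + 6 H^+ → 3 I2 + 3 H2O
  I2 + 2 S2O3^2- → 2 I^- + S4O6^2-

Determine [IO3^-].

n(S2O3^2-) = 0.0357 × 0.167 = 5.96 × 10^-3 mol
n(I2) = n(S2O3^2-)/2 = 2.98 × 10^-3 mol
From the 1:3 ratio, n(IO3^-) in the aliquot = 1/3 × 2.98 × 10^-3 = 9.94 × 10^-4 mol
[IO3^-] = 9.94 × 10^-4 / 0.0200 = 0.0497 mol/L

0.0497 mol/L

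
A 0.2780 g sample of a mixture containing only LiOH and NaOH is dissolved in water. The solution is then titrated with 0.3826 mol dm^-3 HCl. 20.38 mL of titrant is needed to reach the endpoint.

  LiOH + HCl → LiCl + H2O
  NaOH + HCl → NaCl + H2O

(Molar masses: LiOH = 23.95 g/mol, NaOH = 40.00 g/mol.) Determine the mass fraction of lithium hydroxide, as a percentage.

18.19 %

n(HCl) = 0.02038 × 0.3826 = 7.797 × 10^-3 mol
Let x = n(LiOH), y = n(NaOH).
Titrant: 1x + 1y = 7.797 × 10^-3;  mass: 23.95x + 40.00y = 0.2780
Solving, x = 2.112 × 10^-3 mol, y = 5.686 × 10^-3 mol
mass of LiOH = 2.112 × 10^-3 × 23.95 = 0.05058 g
% LiOH = 0.05058 / 0.2780 × 100 = 18.19 %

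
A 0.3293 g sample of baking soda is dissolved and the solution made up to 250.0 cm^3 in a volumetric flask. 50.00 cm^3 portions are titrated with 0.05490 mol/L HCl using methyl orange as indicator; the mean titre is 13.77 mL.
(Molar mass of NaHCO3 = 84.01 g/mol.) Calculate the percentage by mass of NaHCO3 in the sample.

96.43 %

NaHCO3 + HCl → NaCl + H2O + CO2
n(HCl) per titration = 0.01377 × 0.05490 = 7.560 × 10^-4 mol
n(NaHCO3) in each aliquot = 7.560 × 10^-4 mol (1:1 ratio)
n(NaHCO3) in the whole flask = 7.560 × 10^-4 × 250.0/50.00 = 3.780 × 10^-3 mol
mass of NaHCO3 = 3.780 × 10^-3 × 84.01 = 0.3175 g
% NaHCO3 = 0.3175 / 0.3293 × 100 = 96.43 %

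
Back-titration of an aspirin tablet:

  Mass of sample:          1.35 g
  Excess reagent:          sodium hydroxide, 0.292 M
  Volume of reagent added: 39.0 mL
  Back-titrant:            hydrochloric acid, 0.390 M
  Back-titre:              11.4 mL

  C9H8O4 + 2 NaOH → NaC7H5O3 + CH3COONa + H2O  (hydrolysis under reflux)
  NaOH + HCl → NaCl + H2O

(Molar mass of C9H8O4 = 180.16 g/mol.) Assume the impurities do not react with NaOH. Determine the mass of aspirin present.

0.625 g

n(NaOH) added = 0.0390 × 0.292 = 0.0114 mol
n(HCl) used in back-titration = 0.0114 × 0.390 = 4.45 × 10^-3 mol
n(NaOH) left over = 4.45 × 10^-3 mol (1:1 ratio)
n(NaOH) consumed by analyte = 0.0114 − 4.45 × 10^-3 = 6.94 × 10^-3 mol
From the 1:2 ratio, n(C9H8O4) = 1/2 × 6.94 × 10^-3 = 3.47 × 10^-3 mol
mass of C9H8O4 = 3.47 × 10^-3 × 180.16 = 0.625 g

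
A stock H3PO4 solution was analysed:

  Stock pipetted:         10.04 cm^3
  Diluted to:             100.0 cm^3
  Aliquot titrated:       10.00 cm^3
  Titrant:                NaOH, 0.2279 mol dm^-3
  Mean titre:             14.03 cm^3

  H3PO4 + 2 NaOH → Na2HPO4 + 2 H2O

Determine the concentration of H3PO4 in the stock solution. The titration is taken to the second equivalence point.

1.592 mol/L

n(NaOH) = 0.01403 × 0.2279 = 3.197 × 10^-3 mol
From the 1:2 ratio, n(H3PO4) in the aliquot = 1/2 × 3.197 × 10^-3 = 1.599 × 10^-3 mol
[H3PO4]_dilute = 1.599 × 10^-3 / 0.01000 = 0.1599 mol/L
Dilution factor = 100.0 / 10.04 = 9.960
[H3PO4]_stock = 0.1599 × 9.960 = 1.592 mol/L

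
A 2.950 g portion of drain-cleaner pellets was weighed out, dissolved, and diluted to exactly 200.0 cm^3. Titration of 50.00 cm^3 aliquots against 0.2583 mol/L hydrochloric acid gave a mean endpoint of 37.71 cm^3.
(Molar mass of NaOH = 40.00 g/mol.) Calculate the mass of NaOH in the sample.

NaOH + HCl → NaCl + H2O
n(HCl) per titration = 0.03771 × 0.2583 = 9.740 × 10^-3 mol
n(NaOH) in each aliquot = 9.740 × 10^-3 mol (1:1 ratio)
n(NaOH) in the whole flask = 9.740 × 10^-3 × 200.0/50.00 = 0.03896 mol
mass of NaOH = 0.03896 × 40.00 = 1.558 g

1.558 g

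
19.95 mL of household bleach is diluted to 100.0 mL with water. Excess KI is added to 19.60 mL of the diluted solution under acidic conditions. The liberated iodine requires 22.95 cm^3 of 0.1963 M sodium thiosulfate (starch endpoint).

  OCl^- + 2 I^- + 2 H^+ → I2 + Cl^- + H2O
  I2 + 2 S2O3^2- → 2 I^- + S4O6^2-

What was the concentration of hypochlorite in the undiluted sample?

0.5761 M

n(S2O3^2-) = 0.02295 × 0.1963 = 4.505 × 10^-3 mol
n(I2) = n(S2O3^2-)/2 = 2.253 × 10^-3 mol
n(OCl^-) in the aliquot = 2.253 × 10^-3 mol (1:1 ratio)
[OCl^-]_dilute = 2.253 × 10^-3 / 0.01960 = 0.1149 mol/L
[OCl^-]_original = 0.1149 × 100.0/19.95 = 0.5761 mol/L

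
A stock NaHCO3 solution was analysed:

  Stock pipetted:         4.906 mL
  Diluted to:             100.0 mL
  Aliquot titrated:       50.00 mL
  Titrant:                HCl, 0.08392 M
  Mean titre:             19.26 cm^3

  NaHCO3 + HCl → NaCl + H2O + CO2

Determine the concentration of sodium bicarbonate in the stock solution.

n(HCl) = 0.01926 × 0.08392 = 1.616 × 10^-3 mol
n(NaHCO3) in the aliquot = 1.616 × 10^-3 mol (1:1 ratio)
[NaHCO3]_dilute = 1.616 × 10^-3 / 0.05000 = 0.03233 mol/L
Dilution factor = 100.0 / 4.906 = 20.38
[NaHCO3]_stock = 0.03233 × 20.38 = 0.6589 mol/L

0.6589 M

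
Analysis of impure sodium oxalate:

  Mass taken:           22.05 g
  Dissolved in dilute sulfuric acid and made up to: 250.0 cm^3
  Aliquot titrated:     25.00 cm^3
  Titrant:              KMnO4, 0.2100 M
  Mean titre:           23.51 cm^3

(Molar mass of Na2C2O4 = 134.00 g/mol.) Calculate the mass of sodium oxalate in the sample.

2 MnO4^- + 5 C2O4^2- + 16 H^+ → 2 Mn^2+ + 10 CO2 + 8 H2O
n(KMnO4) per titration = 0.02351 × 0.2100 = 4.937 × 10^-3 mol
From the 5:2 ratio, n(Na2C2O4) in each aliquot = 5/2 × 4.937 × 10^-3 = 0.01234 mol
n(Na2C2O4) in the whole flask = 0.01234 × 250.0/25.00 = 0.1234 mol
mass of Na2C2O4 = 0.1234 × 134.00 = 16.54 g

16.54 g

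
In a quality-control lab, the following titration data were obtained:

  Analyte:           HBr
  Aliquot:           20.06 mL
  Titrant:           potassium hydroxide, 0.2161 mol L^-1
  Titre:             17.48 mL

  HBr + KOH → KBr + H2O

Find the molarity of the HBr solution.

n(KOH) = 0.01748 L × 0.2161 mol/L = 3.777 × 10^-3 mol
n(HBr) = 3.777 × 10^-3 mol (1:1 mole ratio)
[HBr] = 3.777 × 10^-3 mol / 0.02006 L = 0.1883 mol/L

0.1883 mol/L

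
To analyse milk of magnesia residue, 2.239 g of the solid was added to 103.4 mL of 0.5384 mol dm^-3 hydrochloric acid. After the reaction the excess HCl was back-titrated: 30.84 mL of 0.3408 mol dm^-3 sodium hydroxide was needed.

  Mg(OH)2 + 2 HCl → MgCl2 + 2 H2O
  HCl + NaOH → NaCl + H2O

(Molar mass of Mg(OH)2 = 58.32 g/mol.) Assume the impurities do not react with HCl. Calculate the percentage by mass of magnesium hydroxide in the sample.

n(HCl) added = 0.1034 × 0.5384 = 0.05567 mol
n(NaOH) used in back-titration = 0.03084 × 0.3408 = 0.01051 mol
n(HCl) left over = 0.01051 mol (1:1 ratio)
n(HCl) consumed by analyte = 0.05567 − 0.01051 = 0.04516 mol
From the 1:2 ratio, n(Mg(OH)2) = 1/2 × 0.04516 = 0.02258 mol
mass of Mg(OH)2 = 0.02258 × 58.32 = 1.317 g
% Mg(OH)2 = 1.317 / 2.239 × 100 = 58.82 %

58.82 %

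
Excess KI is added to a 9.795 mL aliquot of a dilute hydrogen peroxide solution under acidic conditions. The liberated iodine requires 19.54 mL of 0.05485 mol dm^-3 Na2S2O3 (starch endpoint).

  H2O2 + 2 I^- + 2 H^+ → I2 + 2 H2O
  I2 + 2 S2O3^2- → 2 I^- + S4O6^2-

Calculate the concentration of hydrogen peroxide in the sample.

n(S2O3^2-) = 0.01954 × 0.05485 = 1.072 × 10^-3 mol
n(I2) = n(S2O3^2-)/2 = 5.359 × 10^-4 mol
n(H2O2) in the aliquot = 5.359 × 10^-4 mol (1:1 ratio)
[H2O2] = 5.359 × 10^-4 / 0.009795 = 0.05471 mol/L

0.05471 mol/L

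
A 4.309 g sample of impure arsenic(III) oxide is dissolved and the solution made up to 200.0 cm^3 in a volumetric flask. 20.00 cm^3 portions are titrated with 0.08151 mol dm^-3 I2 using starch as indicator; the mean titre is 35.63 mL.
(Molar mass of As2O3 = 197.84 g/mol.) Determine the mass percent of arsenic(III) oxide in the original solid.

As2O3 + 2 I2 + 2 H2O → As2O5 + 4 HI
n(I2) per titration = 0.03563 × 0.08151 = 2.904 × 10^-3 mol
From the 1:2 ratio, n(As2O3) in each aliquot = 1/2 × 2.904 × 10^-3 = 1.452 × 10^-3 mol
n(As2O3) in the whole flask = 1.452 × 10^-3 × 200.0/20.00 = 0.01452 mol
mass of As2O3 = 0.01452 × 197.84 = 2.873 g
% As2O3 = 2.873 / 4.309 × 100 = 66.67 %

66.67 %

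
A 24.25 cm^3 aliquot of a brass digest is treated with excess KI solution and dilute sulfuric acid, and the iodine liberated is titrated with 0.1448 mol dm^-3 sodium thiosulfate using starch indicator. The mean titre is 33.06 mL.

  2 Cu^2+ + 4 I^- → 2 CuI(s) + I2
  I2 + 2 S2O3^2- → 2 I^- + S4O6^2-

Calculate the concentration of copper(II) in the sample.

0.1974 mol/L

n(S2O3^2-) = 0.03306 × 0.1448 = 4.787 × 10^-3 mol
n(I2) = n(S2O3^2-)/2 = 2.394 × 10^-3 mol
From the 2:1 ratio, n(Cu2+) in the aliquot = 2/1 × 2.394 × 10^-3 = 4.787 × 10^-3 mol
[Cu2+] = 4.787 × 10^-3 / 0.02425 = 0.1974 mol/L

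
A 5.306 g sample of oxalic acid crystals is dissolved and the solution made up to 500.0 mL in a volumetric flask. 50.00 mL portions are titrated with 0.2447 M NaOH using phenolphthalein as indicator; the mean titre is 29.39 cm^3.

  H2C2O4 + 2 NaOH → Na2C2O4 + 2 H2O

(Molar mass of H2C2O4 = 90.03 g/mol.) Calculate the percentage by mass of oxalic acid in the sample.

n(NaOH) per titration = 0.02939 × 0.2447 = 7.192 × 10^-3 mol
From the 1:2 ratio, n(H2C2O4) in each aliquot = 1/2 × 7.192 × 10^-3 = 3.596 × 10^-3 mol
n(H2C2O4) in the whole flask = 3.596 × 10^-3 × 500.0/50.00 = 0.03596 mol
mass of H2C2O4 = 0.03596 × 90.03 = 3.237 g
% H2C2O4 = 3.237 / 5.306 × 100 = 61.01 %

61.01 %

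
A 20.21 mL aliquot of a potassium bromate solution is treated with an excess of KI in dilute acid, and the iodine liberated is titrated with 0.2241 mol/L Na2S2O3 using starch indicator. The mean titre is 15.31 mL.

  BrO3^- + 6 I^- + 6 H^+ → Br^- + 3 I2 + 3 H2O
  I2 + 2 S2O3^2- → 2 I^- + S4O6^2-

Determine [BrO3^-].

0.02829 mol/L

n(S2O3^2-) = 0.01531 × 0.2241 = 3.431 × 10^-3 mol
n(I2) = n(S2O3^2-)/2 = 1.715 × 10^-3 mol
From the 1:3 ratio, n(BrO3^-) in the aliquot = 1/3 × 1.715 × 10^-3 = 5.718 × 10^-4 mol
[BrO3^-] = 5.718 × 10^-4 / 0.02021 = 0.02829 mol/L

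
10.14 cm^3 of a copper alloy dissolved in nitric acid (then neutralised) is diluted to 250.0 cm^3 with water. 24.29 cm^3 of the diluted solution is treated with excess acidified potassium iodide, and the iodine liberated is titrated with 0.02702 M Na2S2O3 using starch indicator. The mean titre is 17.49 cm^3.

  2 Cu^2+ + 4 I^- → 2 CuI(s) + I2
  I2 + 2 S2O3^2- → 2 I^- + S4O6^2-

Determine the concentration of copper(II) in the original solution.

n(S2O3^2-) = 0.01749 × 0.02702 = 4.726 × 10^-4 mol
n(I2) = n(S2O3^2-)/2 = 2.363 × 10^-4 mol
From the 2:1 ratio, n(Cu2+) in the aliquot = 2/1 × 2.363 × 10^-4 = 4.726 × 10^-4 mol
[Cu2+]_dilute = 4.726 × 10^-4 / 0.02429 = 0.01946 mol/L
[Cu2+]_original = 0.01946 × 250.0/10.14 = 0.4797 mol/L

0.4797 M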